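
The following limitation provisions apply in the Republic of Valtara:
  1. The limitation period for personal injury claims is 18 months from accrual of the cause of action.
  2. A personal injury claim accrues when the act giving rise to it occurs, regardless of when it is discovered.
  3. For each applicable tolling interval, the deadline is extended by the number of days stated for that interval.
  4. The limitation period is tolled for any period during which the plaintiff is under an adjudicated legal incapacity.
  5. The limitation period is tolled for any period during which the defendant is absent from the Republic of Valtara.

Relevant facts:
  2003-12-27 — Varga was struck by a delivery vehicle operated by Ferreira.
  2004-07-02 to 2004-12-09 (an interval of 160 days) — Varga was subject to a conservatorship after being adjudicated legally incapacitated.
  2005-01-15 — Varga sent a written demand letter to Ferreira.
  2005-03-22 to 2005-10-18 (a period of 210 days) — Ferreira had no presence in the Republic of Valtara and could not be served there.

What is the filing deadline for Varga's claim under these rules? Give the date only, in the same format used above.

The claim accrued on 2003-12-27, when the wrongful act occurred.
The untolled deadline — 18 months after 2003-12-27 — is 2005-06-27.
The period was tolled for 160 days by the plaintiff's legal incapacity (2004-07-02 to 2004-12-09), pushing the deadline to 2005-12-04.
Because the defendant's absence from the jurisdiction ran from 2005-03-22 to 2005-10-18, the deadline is extended by 210 days to 2006-07-02.
The other events in the timeline have no effect on the limitation period under the stated rules.

2006-07-02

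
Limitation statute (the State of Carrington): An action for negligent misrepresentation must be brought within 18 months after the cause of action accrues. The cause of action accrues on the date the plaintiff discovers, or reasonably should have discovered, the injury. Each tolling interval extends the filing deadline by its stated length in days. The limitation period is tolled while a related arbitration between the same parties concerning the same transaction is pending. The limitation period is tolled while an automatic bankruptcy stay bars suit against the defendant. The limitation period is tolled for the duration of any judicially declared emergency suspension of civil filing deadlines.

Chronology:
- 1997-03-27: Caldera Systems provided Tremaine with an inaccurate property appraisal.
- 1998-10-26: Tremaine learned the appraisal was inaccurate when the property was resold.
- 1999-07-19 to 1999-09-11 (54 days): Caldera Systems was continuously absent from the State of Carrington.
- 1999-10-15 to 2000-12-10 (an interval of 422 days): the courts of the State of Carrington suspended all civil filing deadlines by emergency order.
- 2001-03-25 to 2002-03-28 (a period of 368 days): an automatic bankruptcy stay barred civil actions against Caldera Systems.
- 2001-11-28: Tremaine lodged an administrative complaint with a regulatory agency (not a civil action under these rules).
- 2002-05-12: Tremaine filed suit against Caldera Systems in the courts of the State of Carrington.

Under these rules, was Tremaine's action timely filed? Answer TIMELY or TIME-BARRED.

TIMELY

The claim did not accrue until Tremaine discovered the injury on 1998-10-26; the 1997-03-27 act date does not start the clock under the stated rule.
The untolled deadline — 18 months after 1998-10-26 — is 2000-04-26.
Because the emergency suspension of filing deadlines ran from 1999-10-15 to 2000-12-10, the deadline is extended by 422 days to 2001-06-22.
Because the automatic bankruptcy stay ran from 2001-03-25 to 2002-03-28, the deadline is extended by 368 days to 2002-06-25.
Although the defendant's absence ran from 1999-07-19 to 1999-09-11, the stated rules do not make that a tolling event, so it is disregarded.
None of the other events listed affects the running of the period under the stated rules.
Tremaine filed on 2002-05-12, before the 2002-06-25 deadline, so the action is timely.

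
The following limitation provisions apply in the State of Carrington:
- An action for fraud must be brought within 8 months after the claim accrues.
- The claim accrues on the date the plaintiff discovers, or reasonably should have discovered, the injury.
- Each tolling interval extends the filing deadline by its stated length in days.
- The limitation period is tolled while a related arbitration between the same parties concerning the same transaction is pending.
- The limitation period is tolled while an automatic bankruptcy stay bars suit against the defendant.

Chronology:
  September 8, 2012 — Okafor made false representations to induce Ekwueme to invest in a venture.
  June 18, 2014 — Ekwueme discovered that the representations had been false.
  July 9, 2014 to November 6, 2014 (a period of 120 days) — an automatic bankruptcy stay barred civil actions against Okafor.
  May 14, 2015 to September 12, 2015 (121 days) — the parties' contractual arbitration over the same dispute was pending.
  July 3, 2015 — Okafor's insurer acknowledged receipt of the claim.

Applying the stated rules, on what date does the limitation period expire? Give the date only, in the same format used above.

October 17, 2015

Under the discovery rule, the claim accrued on June 18, 2014, when Ekwueme discovered the injury — not on the September 8, 2012 date of the underlying act.
The untolled deadline — 8 months after June 18, 2014 — is February 18, 2015.
The period was tolled for 120 days by the automatic bankruptcy stay (July 9, 2014 to November 6, 2014), pushing the deadline to June 18, 2015.
Because the pending related arbitration ran from May 14, 2015 to September 12, 2015, the deadline is extended by 121 days to October 17, 2015.
The other events in the timeline have no effect on the limitation period under the stated rules.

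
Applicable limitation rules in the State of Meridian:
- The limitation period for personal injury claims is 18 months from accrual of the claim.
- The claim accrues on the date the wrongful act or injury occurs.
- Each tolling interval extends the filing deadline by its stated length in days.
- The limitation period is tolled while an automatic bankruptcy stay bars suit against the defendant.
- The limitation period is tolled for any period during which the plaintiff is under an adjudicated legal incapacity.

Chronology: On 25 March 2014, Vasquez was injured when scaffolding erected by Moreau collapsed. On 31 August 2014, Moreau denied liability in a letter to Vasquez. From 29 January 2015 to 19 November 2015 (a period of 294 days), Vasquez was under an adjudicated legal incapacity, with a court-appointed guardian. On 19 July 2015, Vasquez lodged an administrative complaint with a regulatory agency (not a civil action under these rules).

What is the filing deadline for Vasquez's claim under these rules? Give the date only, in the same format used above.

The claim accrued on 25 March 2014, when the wrongful act occurred.
Adding the 18 months base period to 25 March 2014 gives a deadline of 25 September 2015, before any tolling.
The period was tolled for 294 days by the plaintiff's legal incapacity (29 January 2015 to 19 November 2015), pushing the deadline to 15 July 2016.
The other events in the timeline have no effect on the limitation period under the stated rules.

15 July 2016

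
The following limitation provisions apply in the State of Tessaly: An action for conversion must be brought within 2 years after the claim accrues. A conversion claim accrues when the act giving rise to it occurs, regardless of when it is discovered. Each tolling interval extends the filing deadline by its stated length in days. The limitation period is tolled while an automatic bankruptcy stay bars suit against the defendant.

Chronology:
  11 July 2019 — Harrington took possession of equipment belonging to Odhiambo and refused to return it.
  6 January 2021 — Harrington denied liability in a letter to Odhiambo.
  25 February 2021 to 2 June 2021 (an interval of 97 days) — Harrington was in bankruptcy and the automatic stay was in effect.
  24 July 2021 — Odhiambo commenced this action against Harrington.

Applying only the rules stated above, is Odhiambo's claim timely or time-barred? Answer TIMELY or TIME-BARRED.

The claim accrued on 11 July 2019, the date of the act.
The untolled deadline — 2 years after 11 July 2019 — is 11 July 2021.
The automatic bankruptcy stay from 25 February 2021 to 2 June 2021 tolled the period for 97 days, extending the deadline to 16 October 2021.
The other events in the timeline have no effect on the limitation period under the stated rules.
Filing on 24 July 2021 beat the 16 October 2021 deadline — the action is timely.

TIMELY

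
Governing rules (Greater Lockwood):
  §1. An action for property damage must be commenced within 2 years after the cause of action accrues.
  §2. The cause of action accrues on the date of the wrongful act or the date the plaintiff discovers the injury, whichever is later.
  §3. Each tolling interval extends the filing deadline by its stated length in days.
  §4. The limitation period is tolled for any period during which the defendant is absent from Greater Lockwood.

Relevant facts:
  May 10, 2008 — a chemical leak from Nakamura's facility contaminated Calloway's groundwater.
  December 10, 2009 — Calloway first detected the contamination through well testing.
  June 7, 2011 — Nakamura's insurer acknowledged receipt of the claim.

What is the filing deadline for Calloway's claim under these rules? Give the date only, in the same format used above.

December 10, 2011

The claim accrued on December 10, 2009 — the later of the May 10, 2008 act and the December 10, 2009 discovery.
2 years from December 10, 2009 is December 10, 2011.
Nothing else in the chronology tolls or restarts the period.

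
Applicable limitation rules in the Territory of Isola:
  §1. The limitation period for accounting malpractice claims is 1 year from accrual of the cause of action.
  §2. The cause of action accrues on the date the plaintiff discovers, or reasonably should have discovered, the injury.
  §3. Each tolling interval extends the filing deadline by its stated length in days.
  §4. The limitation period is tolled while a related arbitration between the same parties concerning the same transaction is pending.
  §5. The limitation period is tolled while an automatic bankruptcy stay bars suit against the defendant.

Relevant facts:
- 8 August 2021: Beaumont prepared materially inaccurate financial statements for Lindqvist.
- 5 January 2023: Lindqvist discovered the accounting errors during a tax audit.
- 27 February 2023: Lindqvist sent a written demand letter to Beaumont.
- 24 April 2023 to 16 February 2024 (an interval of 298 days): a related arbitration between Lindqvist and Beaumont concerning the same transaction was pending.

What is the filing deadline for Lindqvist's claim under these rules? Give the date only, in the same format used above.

Accrual is tied to discovery, so the period began on 5 January 2023 rather than on 8 August 2021 when the act occurred.
The untolled deadline — 1 year after 5 January 2023 — is 5 January 2024.
Because the pending related arbitration ran from 24 April 2023 to 16 February 2024, the deadline is extended by 298 days to 29 October 2024.
None of the other events listed affects the running of the period under the stated rules.

29 October 2024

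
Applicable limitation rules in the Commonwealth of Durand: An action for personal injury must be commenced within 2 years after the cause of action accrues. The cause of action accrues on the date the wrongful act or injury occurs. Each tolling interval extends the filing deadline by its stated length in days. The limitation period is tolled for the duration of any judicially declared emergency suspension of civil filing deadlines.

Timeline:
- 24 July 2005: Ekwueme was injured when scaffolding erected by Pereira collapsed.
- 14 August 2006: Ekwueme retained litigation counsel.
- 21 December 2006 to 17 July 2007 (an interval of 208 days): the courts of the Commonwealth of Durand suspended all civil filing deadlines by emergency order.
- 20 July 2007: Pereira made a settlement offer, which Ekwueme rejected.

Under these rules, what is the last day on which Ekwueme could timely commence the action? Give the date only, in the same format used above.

The limitation period began to run on 24 July 2005.
Adding the 2 years base period to 24 July 2005 gives a deadline of 24 July 2007, before any tolling.
Because the emergency suspension of filing deadlines ran from 21 December 2006 to 17 July 2007, the deadline is extended by 208 days to 17 February 2008.
None of the other events listed affects the running of the period under the stated rules.

17 February 2008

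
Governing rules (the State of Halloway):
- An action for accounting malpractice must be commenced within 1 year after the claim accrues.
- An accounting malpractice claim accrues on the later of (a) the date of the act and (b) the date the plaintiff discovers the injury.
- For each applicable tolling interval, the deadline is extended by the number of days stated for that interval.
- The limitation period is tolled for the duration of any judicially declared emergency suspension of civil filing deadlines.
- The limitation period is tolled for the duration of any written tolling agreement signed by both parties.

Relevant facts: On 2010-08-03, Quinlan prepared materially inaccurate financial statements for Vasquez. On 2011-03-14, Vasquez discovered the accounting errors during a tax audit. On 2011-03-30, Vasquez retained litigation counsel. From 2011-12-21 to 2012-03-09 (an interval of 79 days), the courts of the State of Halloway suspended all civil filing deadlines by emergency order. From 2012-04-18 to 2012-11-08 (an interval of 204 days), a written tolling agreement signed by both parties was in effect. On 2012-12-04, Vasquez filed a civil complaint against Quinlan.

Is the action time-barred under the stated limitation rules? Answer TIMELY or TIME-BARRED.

TIMELY

The claim accrued on 2011-03-14 — the later of the 2010-08-03 act and the 2011-03-14 discovery.
Adding the 1 year base period to 2011-03-14 gives a deadline of 2012-03-14, before any tolling.
The period was tolled for 79 days by the emergency suspension of filing deadlines (2011-12-21 to 2012-03-09), pushing the deadline to 2012-06-01.
The written tolling agreement from 2012-04-18 to 2012-11-08 tolled the period for 204 days, extending the deadline to 2012-12-22.
None of the other events listed affects the running of the period under the stated rules.
Vasquez filed on 2012-12-04, before the 2012-12-22 deadline, so the action is timely.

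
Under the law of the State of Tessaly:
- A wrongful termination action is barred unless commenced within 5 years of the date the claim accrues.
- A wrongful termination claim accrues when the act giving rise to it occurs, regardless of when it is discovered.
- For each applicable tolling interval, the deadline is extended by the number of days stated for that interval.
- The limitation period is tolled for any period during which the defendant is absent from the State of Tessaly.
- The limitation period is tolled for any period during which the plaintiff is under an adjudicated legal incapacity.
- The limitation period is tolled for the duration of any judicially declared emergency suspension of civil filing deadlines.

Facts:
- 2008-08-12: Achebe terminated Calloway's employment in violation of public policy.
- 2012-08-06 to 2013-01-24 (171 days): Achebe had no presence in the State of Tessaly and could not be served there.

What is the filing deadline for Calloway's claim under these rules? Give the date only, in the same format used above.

2014-01-30

The claim accrued on 2008-08-12, when the wrongful act occurred.
5 years from 2008-08-12 is 2013-08-12.
The period was tolled for 171 days by the defendant's absence from the jurisdiction (2012-08-06 to 2013-01-24), pushing the deadline to 2014-01-30.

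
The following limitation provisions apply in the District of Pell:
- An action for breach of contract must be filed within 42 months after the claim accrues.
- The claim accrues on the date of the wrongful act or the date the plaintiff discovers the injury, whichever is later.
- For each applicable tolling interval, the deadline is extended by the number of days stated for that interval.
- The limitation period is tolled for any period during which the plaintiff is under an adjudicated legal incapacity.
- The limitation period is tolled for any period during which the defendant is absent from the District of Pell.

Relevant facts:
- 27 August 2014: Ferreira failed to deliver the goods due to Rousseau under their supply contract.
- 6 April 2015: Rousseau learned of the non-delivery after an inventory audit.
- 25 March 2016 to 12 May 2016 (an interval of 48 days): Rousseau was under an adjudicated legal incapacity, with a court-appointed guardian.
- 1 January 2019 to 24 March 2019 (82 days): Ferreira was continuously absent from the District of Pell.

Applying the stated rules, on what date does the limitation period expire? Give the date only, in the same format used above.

23 November 2018

Because discovery on 6 April 2015 post-dates the 27 August 2014 act, accrual under the later-of rule falls on 6 April 2015.
42 months from 6 April 2015 is 6 October 2018.
The period was tolled for 48 days by the plaintiff's legal incapacity (25 March 2016 to 12 May 2016), pushing the deadline to 23 November 2018.
The defendant's absence from the jurisdiction starting 1 January 2019 came too late — the period had run on 23 November 2018 — and so does not extend the deadline.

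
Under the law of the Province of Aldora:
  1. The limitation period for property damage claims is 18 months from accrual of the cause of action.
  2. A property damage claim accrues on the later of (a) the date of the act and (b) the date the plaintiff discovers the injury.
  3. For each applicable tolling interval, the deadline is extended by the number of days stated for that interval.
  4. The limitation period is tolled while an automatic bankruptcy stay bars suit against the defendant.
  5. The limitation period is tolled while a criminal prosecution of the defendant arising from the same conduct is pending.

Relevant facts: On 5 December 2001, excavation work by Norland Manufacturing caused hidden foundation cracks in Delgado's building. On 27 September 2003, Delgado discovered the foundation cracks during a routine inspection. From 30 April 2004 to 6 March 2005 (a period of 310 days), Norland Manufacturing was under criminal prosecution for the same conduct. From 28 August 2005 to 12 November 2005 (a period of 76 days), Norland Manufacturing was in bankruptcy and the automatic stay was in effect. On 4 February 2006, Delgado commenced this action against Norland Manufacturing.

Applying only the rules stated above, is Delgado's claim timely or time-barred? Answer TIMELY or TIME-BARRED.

Because discovery on 27 September 2003 post-dates the 5 December 2001 act, accrual under the later-of rule falls on 27 September 2003.
18 months from 27 September 2003 is 27 March 2005.
The pending criminal prosecution from 30 April 2004 to 6 March 2005 tolled the period for 310 days, extending the deadline to 31 January 2006.
The period was tolled for 76 days by the automatic bankruptcy stay (28 August 2005 to 12 November 2005), pushing the deadline to 17 April 2006.
Filing on 4 February 2006 beat the 17 April 2006 deadline — the action is timely.

TIMELY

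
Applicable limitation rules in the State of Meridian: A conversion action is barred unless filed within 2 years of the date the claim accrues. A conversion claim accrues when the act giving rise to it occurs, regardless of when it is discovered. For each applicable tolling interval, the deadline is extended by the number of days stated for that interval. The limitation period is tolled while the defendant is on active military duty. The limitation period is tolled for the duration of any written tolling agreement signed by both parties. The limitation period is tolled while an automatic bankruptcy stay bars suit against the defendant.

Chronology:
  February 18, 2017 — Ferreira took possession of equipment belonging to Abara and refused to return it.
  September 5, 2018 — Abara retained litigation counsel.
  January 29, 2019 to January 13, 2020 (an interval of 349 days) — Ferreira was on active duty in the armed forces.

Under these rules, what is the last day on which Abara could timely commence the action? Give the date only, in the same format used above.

The limitation period began to run on February 18, 2017.
The untolled deadline — 2 years after February 18, 2017 — is February 18, 2019.
The defendant's active military service from January 29, 2019 to January 13, 2020 tolled the period for 349 days, extending the deadline to February 2, 2020.
Nothing else in the chronology tolls or restarts the period.

February 2, 2020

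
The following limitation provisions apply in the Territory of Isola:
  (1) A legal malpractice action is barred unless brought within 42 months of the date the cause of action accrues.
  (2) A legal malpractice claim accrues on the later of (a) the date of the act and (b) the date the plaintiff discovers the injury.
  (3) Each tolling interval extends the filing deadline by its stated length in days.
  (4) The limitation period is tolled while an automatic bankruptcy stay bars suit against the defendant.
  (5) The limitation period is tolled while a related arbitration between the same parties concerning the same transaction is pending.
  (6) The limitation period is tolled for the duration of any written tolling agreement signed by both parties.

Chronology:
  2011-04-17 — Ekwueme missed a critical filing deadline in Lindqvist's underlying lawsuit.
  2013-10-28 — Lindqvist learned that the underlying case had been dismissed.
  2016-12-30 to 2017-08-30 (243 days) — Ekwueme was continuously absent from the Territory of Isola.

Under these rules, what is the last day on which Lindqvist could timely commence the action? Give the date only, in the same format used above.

2017-04-28

The claim accrued on 2013-10-28 — the later of the 2011-04-17 act and the 2013-10-28 discovery.
Adding the 42 months base period to 2013-10-28 gives a deadline of 2017-04-28, before any tolling.
The defendant's absence from the jurisdiction from 2016-12-30 to 2017-08-30 does not toll the period, because no stated rule makes the defendant's absence a tolling event.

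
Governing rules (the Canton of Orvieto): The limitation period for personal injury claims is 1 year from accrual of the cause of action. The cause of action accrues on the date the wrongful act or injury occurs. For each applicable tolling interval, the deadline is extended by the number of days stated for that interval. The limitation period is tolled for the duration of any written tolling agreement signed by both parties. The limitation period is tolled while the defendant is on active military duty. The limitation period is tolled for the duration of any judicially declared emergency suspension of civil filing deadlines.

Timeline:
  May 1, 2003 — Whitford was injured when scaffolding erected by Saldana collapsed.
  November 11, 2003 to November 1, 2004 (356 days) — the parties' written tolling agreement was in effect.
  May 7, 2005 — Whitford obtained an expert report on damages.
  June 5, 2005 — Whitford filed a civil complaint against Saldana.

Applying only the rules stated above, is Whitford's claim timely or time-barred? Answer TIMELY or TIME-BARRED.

TIME-BARRED

The limitation period began to run on May 1, 2003.
The untolled deadline — 1 year after May 1, 2003 — is May 1, 2004.
The period was tolled for 356 days by the written tolling agreement (November 11, 2003 to November 1, 2004), pushing the deadline to April 22, 2005.
The other events in the timeline have no effect on the limitation period under the stated rules.
Filing on June 5, 2005 missed the April 22, 2005 deadline — the action is time-barred.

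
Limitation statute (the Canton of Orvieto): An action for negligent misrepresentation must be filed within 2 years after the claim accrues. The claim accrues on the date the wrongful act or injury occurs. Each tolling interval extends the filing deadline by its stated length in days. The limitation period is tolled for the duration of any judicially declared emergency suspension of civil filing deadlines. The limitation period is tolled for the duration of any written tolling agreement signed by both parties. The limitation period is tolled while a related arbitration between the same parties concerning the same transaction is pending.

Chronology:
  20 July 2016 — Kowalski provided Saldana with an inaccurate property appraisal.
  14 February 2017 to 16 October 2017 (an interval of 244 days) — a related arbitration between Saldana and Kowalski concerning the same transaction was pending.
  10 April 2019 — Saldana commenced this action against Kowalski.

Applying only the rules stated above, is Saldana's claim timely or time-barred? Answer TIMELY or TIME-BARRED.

TIME-BARRED

The claim accrued on 20 July 2016, the date of the act.
Adding the 2 years base period to 20 July 2016 gives a deadline of 20 July 2018, before any tolling.
Because the pending related arbitration ran from 14 February 2017 to 16 October 2017, the deadline is extended by 244 days to 21 March 2019.
Filing on 10 April 2019 missed the 21 March 2019 deadline — the action is time-barred.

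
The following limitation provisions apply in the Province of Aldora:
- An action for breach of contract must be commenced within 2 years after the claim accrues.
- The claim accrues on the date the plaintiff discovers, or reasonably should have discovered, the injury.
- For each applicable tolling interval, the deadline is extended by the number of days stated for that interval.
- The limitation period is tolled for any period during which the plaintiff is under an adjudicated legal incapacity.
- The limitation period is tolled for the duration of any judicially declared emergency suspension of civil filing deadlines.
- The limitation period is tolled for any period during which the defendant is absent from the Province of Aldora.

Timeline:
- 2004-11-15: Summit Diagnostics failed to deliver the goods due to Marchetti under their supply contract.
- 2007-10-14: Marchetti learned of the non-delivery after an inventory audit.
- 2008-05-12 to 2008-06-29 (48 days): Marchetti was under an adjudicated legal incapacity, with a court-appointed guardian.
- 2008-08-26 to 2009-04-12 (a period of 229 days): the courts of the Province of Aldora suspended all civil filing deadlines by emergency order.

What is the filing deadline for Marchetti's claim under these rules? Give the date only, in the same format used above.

2010-07-18

Under the discovery rule, the claim accrued on 2007-10-14, when Marchetti discovered the injury — not on the 2004-11-15 date of the underlying act.
Adding the 2 years base period to 2007-10-14 gives a deadline of 2009-10-14, before any tolling.
The period was tolled for 48 days by the plaintiff's legal incapacity (2008-05-12 to 2008-06-29), pushing the deadline to 2009-12-01.
The period was tolled for 229 days by the emergency suspension of filing deadlines (2008-08-26 to 2009-04-12), pushing the deadline to 2010-07-18.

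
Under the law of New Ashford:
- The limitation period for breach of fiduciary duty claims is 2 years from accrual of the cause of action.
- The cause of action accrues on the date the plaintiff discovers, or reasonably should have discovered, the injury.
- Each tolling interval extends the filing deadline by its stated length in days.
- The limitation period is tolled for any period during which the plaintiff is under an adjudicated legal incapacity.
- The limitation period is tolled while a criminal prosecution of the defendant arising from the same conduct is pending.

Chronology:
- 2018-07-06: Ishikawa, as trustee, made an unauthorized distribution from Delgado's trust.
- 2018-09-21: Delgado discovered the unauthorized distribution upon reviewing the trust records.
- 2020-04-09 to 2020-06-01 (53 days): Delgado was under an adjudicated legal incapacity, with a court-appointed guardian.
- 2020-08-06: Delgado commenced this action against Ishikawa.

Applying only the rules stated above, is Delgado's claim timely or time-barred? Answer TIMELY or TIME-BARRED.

TIMELY

Accrual is tied to discovery, so the period began on 2018-09-21 rather than on 2018-07-06 when the act occurred.
The untolled deadline — 2 years after 2018-09-21 — is 2020-09-21.
Because the plaintiff's legal incapacity ran from 2020-04-09 to 2020-06-01, the deadline is extended by 53 days to 2020-11-13.
Filing on 2020-08-06 beat the 2020-11-13 deadline — the action is timely.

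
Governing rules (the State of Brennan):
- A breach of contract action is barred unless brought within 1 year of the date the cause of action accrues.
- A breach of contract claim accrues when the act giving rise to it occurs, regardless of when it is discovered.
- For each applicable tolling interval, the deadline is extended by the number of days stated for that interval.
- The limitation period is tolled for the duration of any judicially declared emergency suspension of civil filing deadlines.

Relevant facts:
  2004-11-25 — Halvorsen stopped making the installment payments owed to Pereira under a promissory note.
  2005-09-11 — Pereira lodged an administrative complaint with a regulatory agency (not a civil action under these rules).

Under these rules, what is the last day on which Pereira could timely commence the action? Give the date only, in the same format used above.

2005-11-25

The claim accrued on 2004-11-25, when the wrongful act occurred.
1 year from 2004-11-25 is 2005-11-25.
None of the other events listed affects the running of the period under the stated rules.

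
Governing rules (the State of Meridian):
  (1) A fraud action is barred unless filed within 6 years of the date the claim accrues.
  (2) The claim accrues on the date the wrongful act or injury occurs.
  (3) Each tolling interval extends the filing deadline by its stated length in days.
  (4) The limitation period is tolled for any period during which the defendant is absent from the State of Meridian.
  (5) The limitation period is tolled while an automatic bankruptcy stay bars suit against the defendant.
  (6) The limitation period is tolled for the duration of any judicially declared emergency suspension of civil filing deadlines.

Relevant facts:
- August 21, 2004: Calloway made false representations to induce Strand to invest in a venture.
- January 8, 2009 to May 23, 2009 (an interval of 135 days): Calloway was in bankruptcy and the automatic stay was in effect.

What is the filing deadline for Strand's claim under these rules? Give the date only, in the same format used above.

January 3, 2011

The limitation period began to run on August 21, 2004.
6 years from August 21, 2004 is August 21, 2010.
Because the automatic bankruptcy stay ran from January 8, 2009 to May 23, 2009, the deadline is extended by 135 days to January 3, 2011.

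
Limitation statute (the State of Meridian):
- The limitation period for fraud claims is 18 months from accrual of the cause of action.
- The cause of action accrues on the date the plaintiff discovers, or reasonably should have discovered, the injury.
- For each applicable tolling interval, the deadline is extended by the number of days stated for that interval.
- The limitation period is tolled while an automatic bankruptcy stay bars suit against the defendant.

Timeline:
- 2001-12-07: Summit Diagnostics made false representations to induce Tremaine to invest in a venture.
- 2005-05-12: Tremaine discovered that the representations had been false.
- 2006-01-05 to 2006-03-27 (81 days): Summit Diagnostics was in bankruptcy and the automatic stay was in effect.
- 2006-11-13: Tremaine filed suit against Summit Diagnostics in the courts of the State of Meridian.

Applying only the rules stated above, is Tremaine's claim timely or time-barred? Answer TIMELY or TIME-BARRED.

Accrual is tied to discovery, so the period began on 2005-05-12 rather than on 2001-12-07 when the act occurred.
18 months from 2005-05-12 is 2006-11-12.
Because the automatic bankruptcy stay ran from 2006-01-05 to 2006-03-27, the deadline is extended by 81 days to 2007-02-01.
Tremaine filed on 2006-11-13, before the 2007-02-01 deadline, so the action is timely.

TIMELY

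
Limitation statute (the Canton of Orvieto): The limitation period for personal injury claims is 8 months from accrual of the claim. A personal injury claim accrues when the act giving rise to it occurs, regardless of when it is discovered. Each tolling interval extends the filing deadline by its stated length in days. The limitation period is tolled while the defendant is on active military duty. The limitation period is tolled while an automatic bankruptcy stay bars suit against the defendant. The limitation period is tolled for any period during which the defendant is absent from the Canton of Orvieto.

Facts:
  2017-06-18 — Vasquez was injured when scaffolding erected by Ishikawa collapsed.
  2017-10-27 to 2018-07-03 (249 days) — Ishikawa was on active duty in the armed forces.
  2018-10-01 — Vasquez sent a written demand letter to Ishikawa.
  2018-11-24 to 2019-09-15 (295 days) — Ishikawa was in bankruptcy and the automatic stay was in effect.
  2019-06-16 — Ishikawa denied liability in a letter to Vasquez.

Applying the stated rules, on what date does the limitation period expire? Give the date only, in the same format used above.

2018-10-25

The claim accrued on 2017-06-18, when the wrongful act occurred.
The untolled deadline — 8 months after 2017-06-18 — is 2018-02-18.
The period was tolled for 249 days by the defendant's active military service (2017-10-27 to 2018-07-03), pushing the deadline to 2018-10-25.
By the time the automatic bankruptcy stay began on 2018-11-24, the limitation period had already expired on 2018-10-25; that interval cannot revive it.
Nothing else in the chronology tolls or restarts the period.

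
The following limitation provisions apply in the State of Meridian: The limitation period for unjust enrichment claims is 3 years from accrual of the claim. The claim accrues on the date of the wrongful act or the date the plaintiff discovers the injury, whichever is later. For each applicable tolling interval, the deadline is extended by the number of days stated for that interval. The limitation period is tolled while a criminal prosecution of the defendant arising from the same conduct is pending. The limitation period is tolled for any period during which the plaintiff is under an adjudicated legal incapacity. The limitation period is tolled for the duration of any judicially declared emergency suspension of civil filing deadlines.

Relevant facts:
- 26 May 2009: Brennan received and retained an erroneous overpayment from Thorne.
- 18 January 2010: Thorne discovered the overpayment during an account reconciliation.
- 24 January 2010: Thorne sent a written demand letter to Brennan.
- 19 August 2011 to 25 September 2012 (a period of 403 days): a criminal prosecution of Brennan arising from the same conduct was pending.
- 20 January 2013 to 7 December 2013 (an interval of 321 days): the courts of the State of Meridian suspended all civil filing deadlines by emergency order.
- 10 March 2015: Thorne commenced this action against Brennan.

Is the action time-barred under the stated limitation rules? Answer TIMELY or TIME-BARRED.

TIME-BARRED

Taking the later of the act (26 May 2009) and discovery (18 January 2010), the claim accrued on 18 January 2010.
3 years from 18 January 2010 is 18 January 2013.
The pending criminal prosecution from 19 August 2011 to 25 September 2012 tolled the period for 403 days, extending the deadline to 25 February 2014.
The emergency suspension of filing deadlines from 20 January 2013 to 7 December 2013 tolled the period for 321 days, extending the deadline to 12 January 2015.
The other events in the timeline have no effect on the limitation period under the stated rules.
Filing on 10 March 2015 missed the 12 January 2015 deadline — the action is time-barred.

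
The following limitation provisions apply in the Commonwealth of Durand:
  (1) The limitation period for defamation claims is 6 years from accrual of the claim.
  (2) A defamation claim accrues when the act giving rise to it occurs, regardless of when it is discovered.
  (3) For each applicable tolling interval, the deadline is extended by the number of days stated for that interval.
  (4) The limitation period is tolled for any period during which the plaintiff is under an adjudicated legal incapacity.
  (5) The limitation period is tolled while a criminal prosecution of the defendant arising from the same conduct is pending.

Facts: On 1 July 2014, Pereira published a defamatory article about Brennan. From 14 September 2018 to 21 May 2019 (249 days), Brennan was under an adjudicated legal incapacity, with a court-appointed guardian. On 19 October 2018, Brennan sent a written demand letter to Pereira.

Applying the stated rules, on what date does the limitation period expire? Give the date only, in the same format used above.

The limitation period began to run on 1 July 2014.
6 years from 1 July 2014 is 1 July 2020.
The period was tolled for 249 days by the plaintiff's legal incapacity (14 September 2018 to 21 May 2019), pushing the deadline to 7 March 2021.
The other events in the timeline have no effect on the limitation period under the stated rules.

7 March 2021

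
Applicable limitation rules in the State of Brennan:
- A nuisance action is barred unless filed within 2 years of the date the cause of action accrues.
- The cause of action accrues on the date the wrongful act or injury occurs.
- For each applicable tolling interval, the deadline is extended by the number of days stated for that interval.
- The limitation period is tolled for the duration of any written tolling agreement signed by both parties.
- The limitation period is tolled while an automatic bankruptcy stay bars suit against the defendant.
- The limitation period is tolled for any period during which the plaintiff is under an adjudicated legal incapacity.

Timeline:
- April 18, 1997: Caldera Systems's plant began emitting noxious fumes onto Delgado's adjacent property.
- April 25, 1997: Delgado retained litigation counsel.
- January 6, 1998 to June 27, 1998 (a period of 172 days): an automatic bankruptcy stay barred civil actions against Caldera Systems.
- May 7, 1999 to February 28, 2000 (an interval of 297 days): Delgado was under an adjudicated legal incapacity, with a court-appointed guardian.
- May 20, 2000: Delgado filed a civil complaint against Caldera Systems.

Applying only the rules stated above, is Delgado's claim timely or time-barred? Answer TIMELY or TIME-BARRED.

The claim accrued on April 18, 1997, when the wrongful act occurred.
The untolled deadline — 2 years after April 18, 1997 — is April 18, 1999.
Because the automatic bankruptcy stay ran from January 6, 1998 to June 27, 1998, the deadline is extended by 172 days to October 7, 1999.
The period was tolled for 297 days by the plaintiff's legal incapacity (May 7, 1999 to February 28, 2000), pushing the deadline to July 30, 2000.
The other events in the timeline have no effect on the limitation period under the stated rules.
Delgado filed on May 20, 2000, before the July 30, 2000 deadline, so the action is timely.

TIMELY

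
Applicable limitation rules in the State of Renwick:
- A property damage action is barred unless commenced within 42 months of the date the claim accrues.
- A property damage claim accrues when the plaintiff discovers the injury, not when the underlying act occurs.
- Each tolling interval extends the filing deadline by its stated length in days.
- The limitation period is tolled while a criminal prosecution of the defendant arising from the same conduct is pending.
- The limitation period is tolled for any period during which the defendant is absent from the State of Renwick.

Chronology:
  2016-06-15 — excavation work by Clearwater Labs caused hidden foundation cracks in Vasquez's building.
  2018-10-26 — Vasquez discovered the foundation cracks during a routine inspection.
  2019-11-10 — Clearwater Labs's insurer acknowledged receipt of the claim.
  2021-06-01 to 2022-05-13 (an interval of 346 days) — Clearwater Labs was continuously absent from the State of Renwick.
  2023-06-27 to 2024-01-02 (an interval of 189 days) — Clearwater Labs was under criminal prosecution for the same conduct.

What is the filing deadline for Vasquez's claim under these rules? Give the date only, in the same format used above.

2023-04-07

The claim did not accrue until Vasquez discovered the injury on 2018-10-26; the 2016-06-15 act date does not start the clock under the stated rule.
42 months from 2018-10-26 is 2022-04-26.
The defendant's absence from the jurisdiction from 2021-06-01 to 2022-05-13 tolled the period for 346 days, extending the deadline to 2023-04-07.
The pending criminal prosecution starting 2023-06-27 came too late — the period had run on 2023-04-07 — and so does not extend the deadline.
None of the other events listed affects the running of the period under the stated rules.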